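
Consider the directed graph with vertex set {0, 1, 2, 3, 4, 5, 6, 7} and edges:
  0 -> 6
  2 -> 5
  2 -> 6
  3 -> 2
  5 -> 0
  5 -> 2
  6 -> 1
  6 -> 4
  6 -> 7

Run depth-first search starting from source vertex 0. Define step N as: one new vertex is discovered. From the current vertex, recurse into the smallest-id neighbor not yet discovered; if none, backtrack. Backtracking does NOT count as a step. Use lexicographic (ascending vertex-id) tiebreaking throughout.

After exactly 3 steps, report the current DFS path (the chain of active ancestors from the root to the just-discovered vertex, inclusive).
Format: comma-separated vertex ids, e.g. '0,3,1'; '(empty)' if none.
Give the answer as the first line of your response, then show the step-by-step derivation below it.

0,6,1

step 1: discover 0; path=0; order=0
step 2: discover 6; path=0>6; order=0,6
step 3: discover 1; path=0>6>1; order=0,6,1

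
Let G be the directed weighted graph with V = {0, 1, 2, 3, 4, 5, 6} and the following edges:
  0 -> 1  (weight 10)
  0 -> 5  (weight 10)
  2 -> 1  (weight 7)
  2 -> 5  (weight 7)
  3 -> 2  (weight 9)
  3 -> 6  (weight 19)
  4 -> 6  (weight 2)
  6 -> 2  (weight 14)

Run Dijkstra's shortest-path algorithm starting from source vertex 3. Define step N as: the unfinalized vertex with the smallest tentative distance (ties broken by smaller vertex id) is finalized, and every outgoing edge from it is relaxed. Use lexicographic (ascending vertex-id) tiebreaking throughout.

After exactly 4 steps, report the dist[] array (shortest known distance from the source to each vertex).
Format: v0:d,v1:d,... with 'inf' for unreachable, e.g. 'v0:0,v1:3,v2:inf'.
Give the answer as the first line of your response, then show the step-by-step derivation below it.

v0:inf,v1:16,v2:9,v3:0,v4:inf,v5:16,v6:19

step 1: dist = v0:inf,v1:inf,v2:9,v3:0,v4:inf,v5:inf,v6:19
step 2: dist = v0:inf,v1:16,v2:9,v3:0,v4:inf,v5:16,v6:19
step 3: dist = v0:inf,v1:16,v2:9,v3:0,v4:inf,v5:16,v6:19
step 4: dist = v0:inf,v1:16,v2:9,v3:0,v4:inf,v5:16,v6:19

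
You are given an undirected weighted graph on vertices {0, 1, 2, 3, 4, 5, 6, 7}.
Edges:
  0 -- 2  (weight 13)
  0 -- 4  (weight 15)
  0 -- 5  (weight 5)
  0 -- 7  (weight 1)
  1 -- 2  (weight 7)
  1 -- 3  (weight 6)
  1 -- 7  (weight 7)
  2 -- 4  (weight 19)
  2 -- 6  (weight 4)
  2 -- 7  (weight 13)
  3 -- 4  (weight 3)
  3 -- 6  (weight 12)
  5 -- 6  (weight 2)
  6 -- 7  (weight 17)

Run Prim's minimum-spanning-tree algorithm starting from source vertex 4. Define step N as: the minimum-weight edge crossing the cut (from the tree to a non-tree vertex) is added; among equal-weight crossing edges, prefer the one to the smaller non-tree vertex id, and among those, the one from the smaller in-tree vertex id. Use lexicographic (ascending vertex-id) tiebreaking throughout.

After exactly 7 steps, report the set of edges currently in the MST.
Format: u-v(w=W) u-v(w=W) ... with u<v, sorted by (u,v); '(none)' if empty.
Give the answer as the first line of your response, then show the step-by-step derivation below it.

0-5(w=5) 0-7(w=1) 1-2(w=7) 1-3(w=6) 2-6(w=4) 3-4(w=3) 5-6(w=2)

step 1: add edge 3-4 (w=3); MST = {3-4(w=3)}
step 2: add edge 1-3 (w=6); MST = {1-3(w=6) 3-4(w=3)}
step 3: add edge 1-2 (w=7); MST = {1-2(w=7) 1-3(w=6) 3-4(w=3)}
step 4: add edge 2-6 (w=4); MST = {1-2(w=7) 1-3(w=6) 2-6(w=4) 3-4(w=3)}
step 5: add edge 5-6 (w=2); MST = {1-2(w=7) 1-3(w=6) 2-6(w=4) 3-4(w=3) 5-6(w=2)}
step 6: add edge 0-5 (w=5); MST = {0-5(w=5) 1-2(w=7) 1-3(w=6) 2-6(w=4) 3-4(w=3) 5-6(w=2)}
step 7: add edge 0-7 (w=1); MST = {0-5(w=5) 0-7(w=1) 1-2(w=7) 1-3(w=6) 2-6(w=4) 3-4(w=3) 5-6(w=2)}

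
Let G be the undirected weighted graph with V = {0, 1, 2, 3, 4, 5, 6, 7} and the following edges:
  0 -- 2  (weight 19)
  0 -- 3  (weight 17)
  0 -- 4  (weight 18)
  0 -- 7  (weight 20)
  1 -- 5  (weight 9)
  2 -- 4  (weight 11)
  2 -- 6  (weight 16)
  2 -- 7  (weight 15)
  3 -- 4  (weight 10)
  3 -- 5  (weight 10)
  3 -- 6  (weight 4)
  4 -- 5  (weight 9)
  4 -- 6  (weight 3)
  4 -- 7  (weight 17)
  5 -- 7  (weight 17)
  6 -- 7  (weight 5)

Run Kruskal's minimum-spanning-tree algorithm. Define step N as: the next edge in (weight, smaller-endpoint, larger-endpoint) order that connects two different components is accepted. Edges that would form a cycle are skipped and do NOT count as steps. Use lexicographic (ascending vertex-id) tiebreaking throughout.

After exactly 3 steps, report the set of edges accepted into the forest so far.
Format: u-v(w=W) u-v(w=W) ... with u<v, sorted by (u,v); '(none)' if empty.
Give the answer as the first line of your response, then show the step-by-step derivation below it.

3-6(w=4) 4-6(w=3) 6-7(w=5)

step 1: add edge 4-6 (w=3); MST = {4-6(w=3)}
step 2: add edge 3-6 (w=4); MST = {3-6(w=4) 4-6(w=3)}
step 3: add edge 6-7 (w=5); MST = {3-6(w=4) 4-6(w=3) 6-7(w=5)}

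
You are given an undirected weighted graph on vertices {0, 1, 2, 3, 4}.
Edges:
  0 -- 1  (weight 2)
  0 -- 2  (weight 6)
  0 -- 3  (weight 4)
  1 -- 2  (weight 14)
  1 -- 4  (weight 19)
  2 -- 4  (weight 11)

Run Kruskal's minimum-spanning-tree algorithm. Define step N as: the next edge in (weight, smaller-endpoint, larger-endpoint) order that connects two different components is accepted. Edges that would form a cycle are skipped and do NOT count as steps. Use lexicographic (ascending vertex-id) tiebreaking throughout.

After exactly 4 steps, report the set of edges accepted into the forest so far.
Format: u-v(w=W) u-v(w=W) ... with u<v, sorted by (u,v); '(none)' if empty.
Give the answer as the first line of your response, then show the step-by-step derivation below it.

0-1(w=2) 0-2(w=6) 0-3(w=4) 2-4(w=11)

step 1: add edge 0-1 (w=2); MST = {0-1(w=2)}
step 2: add edge 0-3 (w=4); MST = {0-1(w=2) 0-3(w=4)}
step 3: add edge 0-2 (w=6); MST = {0-1(w=2) 0-2(w=6) 0-3(w=4)}
step 4: add edge 2-4 (w=11); MST = {0-1(w=2) 0-2(w=6) 0-3(w=4) 2-4(w=11)}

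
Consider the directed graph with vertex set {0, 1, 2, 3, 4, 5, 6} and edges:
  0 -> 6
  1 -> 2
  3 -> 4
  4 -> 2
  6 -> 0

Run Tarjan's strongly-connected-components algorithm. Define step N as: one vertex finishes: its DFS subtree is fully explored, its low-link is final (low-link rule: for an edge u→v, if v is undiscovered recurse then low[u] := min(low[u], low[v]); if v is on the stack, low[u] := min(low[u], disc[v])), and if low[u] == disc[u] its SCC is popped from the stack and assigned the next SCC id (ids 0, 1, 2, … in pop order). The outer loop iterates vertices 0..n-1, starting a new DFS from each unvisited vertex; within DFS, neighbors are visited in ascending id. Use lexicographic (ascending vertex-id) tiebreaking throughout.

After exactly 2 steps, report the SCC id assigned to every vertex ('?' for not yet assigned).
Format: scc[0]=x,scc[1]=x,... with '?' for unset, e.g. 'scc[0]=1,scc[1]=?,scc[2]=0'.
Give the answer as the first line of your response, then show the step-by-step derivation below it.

scc[0]=0,scc[1]=?,scc[2]=?,scc[3]=?,scc[4]=?,scc[5]=?,scc[6]=0

step 1: low=(low[0]=0,low[1]=?,low[2]=?,low[3]=?,low[4]=?,low[5]=?,low[6]=0); scc=(scc[0]=?,scc[1]=?,scc[2]=?,scc[3]=?,scc[4]=?,scc[5]=?,scc[6]=?)
step 2: low=(low[0]=0,low[1]=?,low[2]=?,low[3]=?,low[4]=?,low[5]=?,low[6]=0); scc=(scc[0]=0,scc[1]=?,scc[2]=?,scc[3]=?,scc[4]=?,scc[5]=?,scc[6]=0)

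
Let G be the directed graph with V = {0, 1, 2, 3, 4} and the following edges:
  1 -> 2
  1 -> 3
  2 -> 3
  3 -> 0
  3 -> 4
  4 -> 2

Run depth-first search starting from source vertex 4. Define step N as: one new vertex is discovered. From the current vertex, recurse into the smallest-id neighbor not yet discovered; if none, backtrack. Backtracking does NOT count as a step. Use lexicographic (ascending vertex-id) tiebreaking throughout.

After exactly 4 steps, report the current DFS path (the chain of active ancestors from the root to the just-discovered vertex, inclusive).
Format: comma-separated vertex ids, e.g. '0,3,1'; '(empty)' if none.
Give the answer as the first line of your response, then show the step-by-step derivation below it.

4,2,3,0

step 1: discover 4; path=4; order=4
step 2: discover 2; path=4>2; order=4,2
step 3: discover 3; path=4>2>3; order=4,2,3
step 4: discover 0; path=4>2>3>0; order=4,2,3,0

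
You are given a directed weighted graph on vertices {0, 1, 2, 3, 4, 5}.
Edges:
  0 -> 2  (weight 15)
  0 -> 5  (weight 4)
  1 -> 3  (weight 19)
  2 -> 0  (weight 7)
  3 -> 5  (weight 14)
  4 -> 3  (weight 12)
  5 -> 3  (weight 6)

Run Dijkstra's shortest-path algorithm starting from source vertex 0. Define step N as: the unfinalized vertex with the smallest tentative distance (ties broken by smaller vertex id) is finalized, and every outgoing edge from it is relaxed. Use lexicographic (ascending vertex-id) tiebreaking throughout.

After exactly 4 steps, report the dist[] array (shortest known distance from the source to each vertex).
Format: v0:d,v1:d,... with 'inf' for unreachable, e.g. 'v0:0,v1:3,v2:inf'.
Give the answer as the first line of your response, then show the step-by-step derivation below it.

v0:0,v1:inf,v2:15,v3:10,v4:inf,v5:4

step 1: dist = v0:0,v1:inf,v2:15,v3:inf,v4:inf,v5:4
step 2: dist = v0:0,v1:inf,v2:15,v3:10,v4:inf,v5:4
step 3: dist = v0:0,v1:inf,v2:15,v3:10,v4:inf,v5:4
step 4: dist = v0:0,v1:inf,v2:15,v3:10,v4:inf,v5:4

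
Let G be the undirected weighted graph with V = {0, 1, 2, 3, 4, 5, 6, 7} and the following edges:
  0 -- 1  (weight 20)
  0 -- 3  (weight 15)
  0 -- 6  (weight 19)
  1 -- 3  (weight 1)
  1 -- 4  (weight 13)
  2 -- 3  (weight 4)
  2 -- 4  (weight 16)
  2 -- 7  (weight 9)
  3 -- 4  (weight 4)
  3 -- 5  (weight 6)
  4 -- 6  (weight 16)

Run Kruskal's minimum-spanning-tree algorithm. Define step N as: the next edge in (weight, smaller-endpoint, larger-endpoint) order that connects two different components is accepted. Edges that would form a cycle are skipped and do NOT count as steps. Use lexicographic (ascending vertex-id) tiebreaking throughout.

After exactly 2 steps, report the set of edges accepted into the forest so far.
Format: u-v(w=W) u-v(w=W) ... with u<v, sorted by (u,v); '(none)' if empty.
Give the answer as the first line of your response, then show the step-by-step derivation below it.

1-3(w=1) 2-3(w=4)

step 1: add edge 1-3 (w=1); MST = {1-3(w=1)}
step 2: add edge 2-3 (w=4); MST = {1-3(w=1) 2-3(w=4)}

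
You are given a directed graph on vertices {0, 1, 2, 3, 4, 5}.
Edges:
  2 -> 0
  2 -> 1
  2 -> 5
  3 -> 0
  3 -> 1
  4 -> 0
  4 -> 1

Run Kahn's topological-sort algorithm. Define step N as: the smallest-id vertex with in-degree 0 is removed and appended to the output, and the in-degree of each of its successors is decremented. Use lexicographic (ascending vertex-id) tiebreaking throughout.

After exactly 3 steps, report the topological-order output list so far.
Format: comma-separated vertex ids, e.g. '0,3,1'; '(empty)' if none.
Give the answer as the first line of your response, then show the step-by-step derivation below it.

2,3,4

step 1: output 2; order=[2]; indeg=(2,2,0,0,0,0)
step 2: output 3; order=[2,3]; indeg=(1,1,0,0,0,0)
step 3: output 4; order=[2,3,4]; indeg=(0,0,0,0,0,0)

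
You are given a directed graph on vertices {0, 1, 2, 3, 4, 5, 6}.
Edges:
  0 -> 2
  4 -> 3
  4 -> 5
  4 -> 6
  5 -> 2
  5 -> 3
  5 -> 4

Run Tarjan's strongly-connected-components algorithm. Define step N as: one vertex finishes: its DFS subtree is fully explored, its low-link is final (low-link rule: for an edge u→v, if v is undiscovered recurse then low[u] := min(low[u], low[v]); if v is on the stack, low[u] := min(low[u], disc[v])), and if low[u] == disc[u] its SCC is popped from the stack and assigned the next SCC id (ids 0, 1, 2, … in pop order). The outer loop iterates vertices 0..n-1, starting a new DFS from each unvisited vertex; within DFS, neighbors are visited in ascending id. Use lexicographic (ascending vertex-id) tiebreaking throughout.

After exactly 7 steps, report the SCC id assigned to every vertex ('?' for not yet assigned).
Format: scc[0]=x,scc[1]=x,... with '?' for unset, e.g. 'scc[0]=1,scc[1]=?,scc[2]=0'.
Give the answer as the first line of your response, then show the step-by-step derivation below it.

scc[0]=1,scc[1]=2,scc[2]=0,scc[3]=3,scc[4]=5,scc[5]=5,scc[6]=4

step 1: low=(low[0]=0,low[1]=?,low[2]=1,low[3]=?,low[4]=?,low[5]=?,low[6]=?); scc=(scc[0]=?,scc[1]=?,scc[2]=0,scc[3]=?,scc[4]=?,scc[5]=?,scc[6]=?)
step 2: low=(low[0]=0,low[1]=?,low[2]=1,low[3]=?,low[4]=?,low[5]=?,low[6]=?); scc=(scc[0]=1,scc[1]=?,scc[2]=0,scc[3]=?,scc[4]=?,scc[5]=?,scc[6]=?)
step 3: low=(low[0]=0,low[1]=2,low[2]=1,low[3]=?,low[4]=?,low[5]=?,low[6]=?); scc=(scc[0]=1,scc[1]=2,scc[2]=0,scc[3]=?,scc[4]=?,scc[5]=?,scc[6]=?)
step 4: low=(low[0]=0,low[1]=2,low[2]=1,low[3]=3,low[4]=?,low[5]=?,low[6]=?); scc=(scc[0]=1,scc[1]=2,scc[2]=0,scc[3]=3,scc[4]=?,scc[5]=?,scc[6]=?)
step 5: low=(low[0]=0,low[1]=2,low[2]=1,low[3]=3,low[4]=4,low[5]=4,low[6]=?); scc=(scc[0]=1,scc[1]=2,scc[2]=0,scc[3]=3,scc[4]=?,scc[5]=?,scc[6]=?)
step 6: low=(low[0]=0,low[1]=2,low[2]=1,low[3]=3,low[4]=4,low[5]=4,low[6]=6); scc=(scc[0]=1,scc[1]=2,scc[2]=0,scc[3]=3,scc[4]=?,scc[5]=?,scc[6]=4)
step 7: low=(low[0]=0,low[1]=2,low[2]=1,low[3]=3,low[4]=4,low[5]=4,low[6]=6); scc=(scc[0]=1,scc[1]=2,scc[2]=0,scc[3]=3,scc[4]=5,scc[5]=5,scc[6]=4)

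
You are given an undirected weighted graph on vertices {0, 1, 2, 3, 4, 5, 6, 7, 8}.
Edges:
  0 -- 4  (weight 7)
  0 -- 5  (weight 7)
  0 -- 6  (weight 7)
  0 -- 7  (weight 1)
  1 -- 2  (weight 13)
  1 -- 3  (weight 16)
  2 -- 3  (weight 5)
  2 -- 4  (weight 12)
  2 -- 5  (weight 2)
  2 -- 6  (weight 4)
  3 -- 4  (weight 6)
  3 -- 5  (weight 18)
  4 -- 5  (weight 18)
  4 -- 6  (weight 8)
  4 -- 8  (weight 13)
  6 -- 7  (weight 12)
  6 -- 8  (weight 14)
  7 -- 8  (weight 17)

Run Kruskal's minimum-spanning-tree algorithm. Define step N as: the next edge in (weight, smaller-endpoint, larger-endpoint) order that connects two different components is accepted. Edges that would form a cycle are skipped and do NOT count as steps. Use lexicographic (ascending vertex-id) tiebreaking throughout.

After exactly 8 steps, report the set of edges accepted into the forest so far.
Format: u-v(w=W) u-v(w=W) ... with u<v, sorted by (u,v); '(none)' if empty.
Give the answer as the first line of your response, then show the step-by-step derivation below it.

0-4(w=7) 0-7(w=1) 1-2(w=13) 2-3(w=5) 2-5(w=2) 2-6(w=4) 3-4(w=6) 4-8(w=13)

step 1: add edge 0-7 (w=1); MST = {0-7(w=1)}
step 2: add edge 2-5 (w=2); MST = {0-7(w=1) 2-5(w=2)}
step 3: add edge 2-6 (w=4); MST = {0-7(w=1) 2-5(w=2) 2-6(w=4)}
step 4: add edge 2-3 (w=5); MST = {0-7(w=1) 2-3(w=5) 2-5(w=2) 2-6(w=4)}
step 5: add edge 3-4 (w=6); MST = {0-7(w=1) 2-3(w=5) 2-5(w=2) 2-6(w=4) 3-4(w=6)}
step 6: add edge 0-4 (w=7); MST = {0-4(w=7) 0-7(w=1) 2-3(w=5) 2-5(w=2) 2-6(w=4) 3-4(w=6)}
step 7: add edge 1-2 (w=13); MST = {0-4(w=7) 0-7(w=1) 1-2(w=13) 2-3(w=5) 2-5(w=2) 2-6(w=4) 3-4(w=6)}
step 8: add edge 4-8 (w=13); MST = {0-4(w=7) 0-7(w=1) 1-2(w=13) 2-3(w=5) 2-5(w=2) 2-6(w=4) 3-4(w=6) 4-8(w=13)}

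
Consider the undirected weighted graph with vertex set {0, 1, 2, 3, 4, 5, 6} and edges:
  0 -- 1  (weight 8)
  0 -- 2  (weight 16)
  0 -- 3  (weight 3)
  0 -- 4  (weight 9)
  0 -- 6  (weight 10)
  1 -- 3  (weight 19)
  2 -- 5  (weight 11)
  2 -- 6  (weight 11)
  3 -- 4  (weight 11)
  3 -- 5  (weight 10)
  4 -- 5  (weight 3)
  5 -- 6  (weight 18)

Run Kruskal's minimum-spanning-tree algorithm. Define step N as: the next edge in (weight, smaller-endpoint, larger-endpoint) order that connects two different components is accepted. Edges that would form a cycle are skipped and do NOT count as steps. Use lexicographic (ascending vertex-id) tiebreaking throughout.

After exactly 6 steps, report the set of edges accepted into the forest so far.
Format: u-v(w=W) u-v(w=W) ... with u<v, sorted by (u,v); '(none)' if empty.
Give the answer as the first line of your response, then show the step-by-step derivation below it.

0-1(w=8) 0-3(w=3) 0-4(w=9) 0-6(w=10) 2-5(w=11) 4-5(w=3)

step 1: add edge 0-3 (w=3); MST = {0-3(w=3)}
step 2: add edge 4-5 (w=3); MST = {0-3(w=3) 4-5(w=3)}
step 3: add edge 0-1 (w=8); MST = {0-1(w=8) 0-3(w=3) 4-5(w=3)}
step 4: add edge 0-4 (w=9); MST = {0-1(w=8) 0-3(w=3) 0-4(w=9) 4-5(w=3)}
step 5: add edge 0-6 (w=10); MST = {0-1(w=8) 0-3(w=3) 0-4(w=9) 0-6(w=10) 4-5(w=3)}
step 6: add edge 2-5 (w=11); MST = {0-1(w=8) 0-3(w=3) 0-4(w=9) 0-6(w=10) 2-5(w=11) 4-5(w=3)}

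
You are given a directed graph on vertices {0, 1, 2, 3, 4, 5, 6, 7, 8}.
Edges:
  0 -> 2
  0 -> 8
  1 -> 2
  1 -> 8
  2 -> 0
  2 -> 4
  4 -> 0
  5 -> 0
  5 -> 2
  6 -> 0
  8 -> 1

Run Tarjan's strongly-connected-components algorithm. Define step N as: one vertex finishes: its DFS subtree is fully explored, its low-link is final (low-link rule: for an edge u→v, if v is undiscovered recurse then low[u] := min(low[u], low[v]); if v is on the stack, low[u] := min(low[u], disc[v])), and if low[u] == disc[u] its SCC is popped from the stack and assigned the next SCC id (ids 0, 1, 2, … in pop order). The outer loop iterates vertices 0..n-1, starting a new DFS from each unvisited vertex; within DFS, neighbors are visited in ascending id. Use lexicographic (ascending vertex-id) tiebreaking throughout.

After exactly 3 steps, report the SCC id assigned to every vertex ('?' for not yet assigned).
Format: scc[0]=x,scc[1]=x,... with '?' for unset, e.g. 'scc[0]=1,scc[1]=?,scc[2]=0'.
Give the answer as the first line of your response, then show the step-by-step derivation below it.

scc[0]=?,scc[1]=?,scc[2]=?,scc[3]=?,scc[4]=?,scc[5]=?,scc[6]=?,scc[7]=?,scc[8]=?

step 1: low=(low[0]=0,low[1]=?,low[2]=0,low[3]=?,low[4]=0,low[5]=?,low[6]=?,low[7]=?,low[8]=?); scc=(scc[0]=?,scc[1]=?,scc[2]=?,scc[3]=?,scc[4]=?,scc[5]=?,scc[6]=?,scc[7]=?,scc[8]=?)
step 2: low=(low[0]=0,low[1]=?,low[2]=0,low[3]=?,low[4]=0,low[5]=?,low[6]=?,low[7]=?,low[8]=?); scc=(scc[0]=?,scc[1]=?,scc[2]=?,scc[3]=?,scc[4]=?,scc[5]=?,scc[6]=?,scc[7]=?,scc[8]=?)
step 3: low=(low[0]=0,low[1]=1,low[2]=0,low[3]=?,low[4]=0,low[5]=?,low[6]=?,low[7]=?,low[8]=3); scc=(scc[0]=?,scc[1]=?,scc[2]=?,scc[3]=?,scc[4]=?,scc[5]=?,scc[6]=?,scc[7]=?,scc[8]=?)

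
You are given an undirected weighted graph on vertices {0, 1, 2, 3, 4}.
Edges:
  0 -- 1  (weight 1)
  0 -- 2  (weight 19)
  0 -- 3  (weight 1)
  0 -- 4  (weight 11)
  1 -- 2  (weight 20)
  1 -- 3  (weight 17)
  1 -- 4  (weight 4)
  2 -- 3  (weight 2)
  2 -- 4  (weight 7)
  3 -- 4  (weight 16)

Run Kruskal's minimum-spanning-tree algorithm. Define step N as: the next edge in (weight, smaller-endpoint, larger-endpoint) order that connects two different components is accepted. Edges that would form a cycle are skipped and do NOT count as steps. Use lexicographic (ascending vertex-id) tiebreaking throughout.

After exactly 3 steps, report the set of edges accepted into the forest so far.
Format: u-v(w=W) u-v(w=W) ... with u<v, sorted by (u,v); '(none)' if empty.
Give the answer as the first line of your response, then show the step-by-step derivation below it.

0-1(w=1) 0-3(w=1) 2-3(w=2)

step 1: add edge 0-1 (w=1); MST = {0-1(w=1)}
step 2: add edge 0-3 (w=1); MST = {0-1(w=1) 0-3(w=1)}
step 3: add edge 2-3 (w=2); MST = {0-1(w=1) 0-3(w=1) 2-3(w=2)}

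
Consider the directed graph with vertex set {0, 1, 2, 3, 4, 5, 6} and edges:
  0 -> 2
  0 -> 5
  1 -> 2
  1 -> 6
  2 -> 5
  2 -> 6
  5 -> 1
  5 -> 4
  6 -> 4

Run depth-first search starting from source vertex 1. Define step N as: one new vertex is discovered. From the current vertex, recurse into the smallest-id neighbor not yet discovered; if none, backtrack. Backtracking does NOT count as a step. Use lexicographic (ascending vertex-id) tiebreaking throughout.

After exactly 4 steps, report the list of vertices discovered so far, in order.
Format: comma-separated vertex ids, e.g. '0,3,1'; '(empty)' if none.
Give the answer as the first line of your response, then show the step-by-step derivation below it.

1,2,5,4

step 1: discover 1; path=1; order=1
step 2: discover 2; path=1>2; order=1,2
step 3: discover 5; path=1>2>5; order=1,2,5
step 4: discover 4; path=1>2>5>4; order=1,2,5,4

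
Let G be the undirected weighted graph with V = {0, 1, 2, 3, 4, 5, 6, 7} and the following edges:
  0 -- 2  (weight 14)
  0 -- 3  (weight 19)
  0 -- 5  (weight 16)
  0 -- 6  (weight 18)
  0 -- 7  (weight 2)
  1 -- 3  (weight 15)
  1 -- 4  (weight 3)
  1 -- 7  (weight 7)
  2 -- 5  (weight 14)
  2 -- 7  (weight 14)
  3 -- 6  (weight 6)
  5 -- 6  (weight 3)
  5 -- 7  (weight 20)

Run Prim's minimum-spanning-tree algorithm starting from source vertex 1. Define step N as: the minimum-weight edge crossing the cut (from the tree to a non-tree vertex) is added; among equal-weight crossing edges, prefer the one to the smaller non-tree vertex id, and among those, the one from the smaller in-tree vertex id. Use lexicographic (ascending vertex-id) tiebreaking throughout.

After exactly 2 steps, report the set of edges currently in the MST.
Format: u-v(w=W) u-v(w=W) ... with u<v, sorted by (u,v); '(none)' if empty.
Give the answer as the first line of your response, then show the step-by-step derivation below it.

1-4(w=3) 1-7(w=7)

step 1: add edge 1-4 (w=3); MST = {1-4(w=3)}
step 2: add edge 1-7 (w=7); MST = {1-4(w=3) 1-7(w=7)}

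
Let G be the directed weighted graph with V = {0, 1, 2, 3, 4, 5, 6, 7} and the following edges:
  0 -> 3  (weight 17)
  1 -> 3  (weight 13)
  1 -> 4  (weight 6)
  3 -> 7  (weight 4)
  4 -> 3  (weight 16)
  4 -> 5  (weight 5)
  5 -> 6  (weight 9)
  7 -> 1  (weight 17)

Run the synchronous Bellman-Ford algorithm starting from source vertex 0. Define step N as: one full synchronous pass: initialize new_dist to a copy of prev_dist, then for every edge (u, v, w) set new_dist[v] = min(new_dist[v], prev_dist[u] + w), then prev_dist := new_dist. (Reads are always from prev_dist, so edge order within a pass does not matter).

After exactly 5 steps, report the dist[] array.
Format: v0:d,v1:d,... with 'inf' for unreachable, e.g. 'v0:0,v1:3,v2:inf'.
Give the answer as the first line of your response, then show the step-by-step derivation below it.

v0:0,v1:38,v2:inf,v3:17,v4:44,v5:49,v6:inf,v7:21

step 1: dist = v0:0,v1:inf,v2:inf,v3:17,v4:inf,v5:inf,v6:inf,v7:inf
step 2: dist = v0:0,v1:inf,v2:inf,v3:17,v4:inf,v5:inf,v6:inf,v7:21
step 3: dist = v0:0,v1:38,v2:inf,v3:17,v4:inf,v5:inf,v6:inf,v7:21
step 4: dist = v0:0,v1:38,v2:inf,v3:17,v4:44,v5:inf,v6:inf,v7:21
step 5: dist = v0:0,v1:38,v2:inf,v3:17,v4:44,v5:49,v6:inf,v7:21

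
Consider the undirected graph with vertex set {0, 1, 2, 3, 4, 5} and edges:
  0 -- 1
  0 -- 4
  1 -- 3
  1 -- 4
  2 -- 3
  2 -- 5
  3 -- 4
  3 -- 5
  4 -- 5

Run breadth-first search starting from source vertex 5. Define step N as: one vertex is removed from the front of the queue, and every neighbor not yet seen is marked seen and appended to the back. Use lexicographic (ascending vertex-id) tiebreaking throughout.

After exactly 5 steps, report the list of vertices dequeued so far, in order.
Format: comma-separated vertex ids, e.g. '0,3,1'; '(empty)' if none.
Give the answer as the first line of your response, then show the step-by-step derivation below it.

5,2,3,4,1

step 1: dequeue 5; queue=[2,3,4]; order=5
step 2: dequeue 2; queue=[3,4]; order=5,2
step 3: dequeue 3; queue=[4,1]; order=5,2,3
step 4: dequeue 4; queue=[1,0]; order=5,2,3,4
step 5: dequeue 1; queue=[0]; order=5,2,3,4,1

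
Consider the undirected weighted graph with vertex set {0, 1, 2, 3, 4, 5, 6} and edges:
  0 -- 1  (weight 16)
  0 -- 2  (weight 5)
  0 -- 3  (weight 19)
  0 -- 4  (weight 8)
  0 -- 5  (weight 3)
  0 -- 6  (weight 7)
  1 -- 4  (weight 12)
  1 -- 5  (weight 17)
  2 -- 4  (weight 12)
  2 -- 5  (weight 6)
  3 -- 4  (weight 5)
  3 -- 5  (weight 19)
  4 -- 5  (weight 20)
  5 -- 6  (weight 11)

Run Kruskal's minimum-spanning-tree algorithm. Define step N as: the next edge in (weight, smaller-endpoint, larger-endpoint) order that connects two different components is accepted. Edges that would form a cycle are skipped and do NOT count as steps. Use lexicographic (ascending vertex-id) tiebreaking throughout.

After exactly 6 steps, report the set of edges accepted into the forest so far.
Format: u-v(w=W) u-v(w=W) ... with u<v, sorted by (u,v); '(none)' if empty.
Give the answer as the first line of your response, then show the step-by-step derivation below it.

0-2(w=5) 0-4(w=8) 0-5(w=3) 0-6(w=7) 1-4(w=12) 3-4(w=5)

step 1: add edge 0-5 (w=3); MST = {0-5(w=3)}
step 2: add edge 0-2 (w=5); MST = {0-2(w=5) 0-5(w=3)}
step 3: add edge 3-4 (w=5); MST = {0-2(w=5) 0-5(w=3) 3-4(w=5)}
step 4: add edge 0-6 (w=7); MST = {0-2(w=5) 0-5(w=3) 0-6(w=7) 3-4(w=5)}
step 5: add edge 0-4 (w=8); MST = {0-2(w=5) 0-4(w=8) 0-5(w=3) 0-6(w=7) 3-4(w=5)}
step 6: add edge 1-4 (w=12); MST = {0-2(w=5) 0-4(w=8) 0-5(w=3) 0-6(w=7) 1-4(w=12) 3-4(w=5)}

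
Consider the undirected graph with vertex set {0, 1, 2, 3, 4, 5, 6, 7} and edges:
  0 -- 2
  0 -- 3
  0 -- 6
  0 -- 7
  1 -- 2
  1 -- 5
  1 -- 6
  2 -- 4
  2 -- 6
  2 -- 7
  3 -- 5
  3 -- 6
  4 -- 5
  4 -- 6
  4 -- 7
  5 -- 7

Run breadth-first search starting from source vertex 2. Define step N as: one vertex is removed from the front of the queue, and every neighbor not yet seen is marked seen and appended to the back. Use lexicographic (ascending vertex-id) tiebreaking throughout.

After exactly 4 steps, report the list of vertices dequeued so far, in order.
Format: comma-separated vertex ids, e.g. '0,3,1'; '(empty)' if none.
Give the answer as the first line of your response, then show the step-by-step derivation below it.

2,0,1,4

step 1: dequeue 2; queue=[0,1,4,6,7]; order=2
step 2: dequeue 0; queue=[1,4,6,7,3]; order=2,0
step 3: dequeue 1; queue=[4,6,7,3,5]; order=2,0,1
step 4: dequeue 4; queue=[6,7,3,5]; order=2,0,1,4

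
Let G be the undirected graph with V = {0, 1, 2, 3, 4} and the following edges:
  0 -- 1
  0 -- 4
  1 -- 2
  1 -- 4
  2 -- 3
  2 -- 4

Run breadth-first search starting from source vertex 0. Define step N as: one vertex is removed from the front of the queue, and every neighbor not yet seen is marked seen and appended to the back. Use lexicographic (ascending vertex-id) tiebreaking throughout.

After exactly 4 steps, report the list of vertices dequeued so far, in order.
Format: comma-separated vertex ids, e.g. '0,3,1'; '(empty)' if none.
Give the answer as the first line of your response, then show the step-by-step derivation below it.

0,1,4,2

step 1: dequeue 0; queue=[1,4]; order=0
step 2: dequeue 1; queue=[4,2]; order=0,1
step 3: dequeue 4; queue=[2]; order=0,1,4
step 4: dequeue 2; queue=[3]; order=0,1,4,2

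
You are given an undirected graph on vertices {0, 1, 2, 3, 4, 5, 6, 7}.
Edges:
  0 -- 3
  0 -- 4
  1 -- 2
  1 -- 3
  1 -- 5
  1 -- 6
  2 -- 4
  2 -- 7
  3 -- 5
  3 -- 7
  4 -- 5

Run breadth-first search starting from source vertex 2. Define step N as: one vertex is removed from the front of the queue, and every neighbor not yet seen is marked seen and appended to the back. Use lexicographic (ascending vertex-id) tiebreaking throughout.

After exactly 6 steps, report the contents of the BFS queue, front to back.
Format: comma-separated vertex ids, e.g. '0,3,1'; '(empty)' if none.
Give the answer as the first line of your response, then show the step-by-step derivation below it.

6,0

step 1: dequeue 2; queue=[1,4,7]; order=2
step 2: dequeue 1; queue=[4,7,3,5,6]; order=2,1
step 3: dequeue 4; queue=[7,3,5,6,0]; order=2,1,4
step 4: dequeue 7; queue=[3,5,6,0]; order=2,1,4,7
step 5: dequeue 3; queue=[5,6,0]; order=2,1,4,7,3
step 6: dequeue 5; queue=[6,0]; order=2,1,4,7,3,5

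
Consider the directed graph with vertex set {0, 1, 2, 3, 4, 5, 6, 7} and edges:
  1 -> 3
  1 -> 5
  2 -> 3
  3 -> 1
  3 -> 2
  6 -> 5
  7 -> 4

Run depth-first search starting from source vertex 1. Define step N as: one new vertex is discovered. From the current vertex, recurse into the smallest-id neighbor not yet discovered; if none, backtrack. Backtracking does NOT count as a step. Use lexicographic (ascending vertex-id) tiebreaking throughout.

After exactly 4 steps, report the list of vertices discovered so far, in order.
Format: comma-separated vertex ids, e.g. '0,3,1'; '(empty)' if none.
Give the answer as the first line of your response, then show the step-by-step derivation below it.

1,3,2,5

step 1: discover 1; path=1; order=1
step 2: discover 3; path=1>3; order=1,3
step 3: discover 2; path=1>3>2; order=1,3,2
step 4: discover 5; path=1>5; order=1,3,2,5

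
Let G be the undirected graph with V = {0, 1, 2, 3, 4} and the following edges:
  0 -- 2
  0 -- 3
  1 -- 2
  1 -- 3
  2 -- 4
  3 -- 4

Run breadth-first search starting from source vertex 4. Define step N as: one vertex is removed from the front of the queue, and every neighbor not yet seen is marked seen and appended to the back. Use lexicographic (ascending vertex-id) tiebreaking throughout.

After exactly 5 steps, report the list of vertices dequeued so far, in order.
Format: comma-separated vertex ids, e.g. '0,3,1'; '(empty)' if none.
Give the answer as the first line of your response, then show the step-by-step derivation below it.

4,2,3,0,1

step 1: dequeue 4; queue=[2,3]; order=4
step 2: dequeue 2; queue=[3,0,1]; order=4,2
step 3: dequeue 3; queue=[0,1]; order=4,2,3
step 4: dequeue 0; queue=[1]; order=4,2,3,0
step 5: dequeue 1; queue=[(empty)]; order=4,2,3,0,1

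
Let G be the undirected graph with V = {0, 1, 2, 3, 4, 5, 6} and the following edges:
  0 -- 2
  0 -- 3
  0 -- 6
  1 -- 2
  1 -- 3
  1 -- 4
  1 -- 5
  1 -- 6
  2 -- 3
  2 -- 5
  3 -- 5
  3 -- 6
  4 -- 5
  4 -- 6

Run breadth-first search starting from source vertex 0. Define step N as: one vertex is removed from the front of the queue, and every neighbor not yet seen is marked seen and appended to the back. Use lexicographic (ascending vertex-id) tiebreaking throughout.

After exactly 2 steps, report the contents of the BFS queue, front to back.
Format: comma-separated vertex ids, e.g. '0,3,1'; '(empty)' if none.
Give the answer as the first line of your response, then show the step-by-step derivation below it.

3,6,1,5

step 1: dequeue 0; queue=[2,3,6]; order=0
step 2: dequeue 2; queue=[3,6,1,5]; order=0,2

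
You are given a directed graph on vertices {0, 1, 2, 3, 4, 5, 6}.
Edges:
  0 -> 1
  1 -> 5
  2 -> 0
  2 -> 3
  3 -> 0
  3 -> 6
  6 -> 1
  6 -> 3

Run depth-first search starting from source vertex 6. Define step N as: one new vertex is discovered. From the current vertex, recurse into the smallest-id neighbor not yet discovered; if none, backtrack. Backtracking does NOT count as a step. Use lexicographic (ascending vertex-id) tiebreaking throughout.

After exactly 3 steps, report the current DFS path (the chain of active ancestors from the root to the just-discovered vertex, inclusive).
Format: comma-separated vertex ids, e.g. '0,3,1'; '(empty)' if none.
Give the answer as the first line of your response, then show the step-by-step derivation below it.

6,1,5

step 1: discover 6; path=6; order=6
step 2: discover 1; path=6>1; order=6,1
step 3: discover 5; path=6>1>5; order=6,1,5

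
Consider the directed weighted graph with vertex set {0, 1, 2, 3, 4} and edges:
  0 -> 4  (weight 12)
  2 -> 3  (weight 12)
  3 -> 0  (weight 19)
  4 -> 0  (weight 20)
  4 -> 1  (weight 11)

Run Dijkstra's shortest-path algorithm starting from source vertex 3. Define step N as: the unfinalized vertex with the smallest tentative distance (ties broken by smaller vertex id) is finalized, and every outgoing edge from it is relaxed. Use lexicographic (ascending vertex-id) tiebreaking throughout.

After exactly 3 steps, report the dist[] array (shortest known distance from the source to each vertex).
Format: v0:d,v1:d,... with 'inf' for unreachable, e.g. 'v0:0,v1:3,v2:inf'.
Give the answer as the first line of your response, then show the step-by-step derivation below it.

v0:19,v1:42,v2:inf,v3:0,v4:31

step 1: dist = v0:19,v1:inf,v2:inf,v3:0,v4:inf
step 2: dist = v0:19,v1:inf,v2:inf,v3:0,v4:31
step 3: dist = v0:19,v1:42,v2:inf,v3:0,v4:31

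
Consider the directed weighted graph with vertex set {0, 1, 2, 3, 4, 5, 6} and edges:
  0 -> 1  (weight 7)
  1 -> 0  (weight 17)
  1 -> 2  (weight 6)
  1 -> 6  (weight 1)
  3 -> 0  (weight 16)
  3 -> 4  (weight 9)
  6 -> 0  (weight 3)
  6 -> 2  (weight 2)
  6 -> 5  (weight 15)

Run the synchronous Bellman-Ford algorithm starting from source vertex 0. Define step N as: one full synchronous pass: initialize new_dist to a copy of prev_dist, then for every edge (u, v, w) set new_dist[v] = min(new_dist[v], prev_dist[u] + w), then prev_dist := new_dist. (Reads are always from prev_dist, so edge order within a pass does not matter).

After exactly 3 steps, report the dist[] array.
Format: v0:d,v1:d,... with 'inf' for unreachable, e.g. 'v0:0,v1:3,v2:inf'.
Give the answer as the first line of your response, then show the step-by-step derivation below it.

v0:0,v1:7,v2:10,v3:inf,v4:inf,v5:23,v6:8

step 1: dist = v0:0,v1:7,v2:inf,v3:inf,v4:inf,v5:inf,v6:inf
step 2: dist = v0:0,v1:7,v2:13,v3:inf,v4:inf,v5:inf,v6:8
step 3: dist = v0:0,v1:7,v2:10,v3:inf,v4:inf,v5:23,v6:8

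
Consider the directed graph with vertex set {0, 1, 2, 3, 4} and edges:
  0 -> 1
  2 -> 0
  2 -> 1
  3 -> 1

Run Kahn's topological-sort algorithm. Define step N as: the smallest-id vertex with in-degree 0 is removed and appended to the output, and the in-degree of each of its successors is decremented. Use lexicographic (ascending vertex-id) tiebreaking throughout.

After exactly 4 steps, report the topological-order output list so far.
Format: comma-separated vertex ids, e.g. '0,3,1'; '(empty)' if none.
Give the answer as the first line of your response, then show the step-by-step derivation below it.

2,0,3,1

step 1: output 2; order=[2]; indeg=(0,2,0,0,0)
step 2: output 0; order=[2,0]; indeg=(0,1,0,0,0)
step 3: output 3; order=[2,0,3]; indeg=(0,0,0,0,0)
step 4: output 1; order=[2,0,3,1]; indeg=(0,0,0,0,0)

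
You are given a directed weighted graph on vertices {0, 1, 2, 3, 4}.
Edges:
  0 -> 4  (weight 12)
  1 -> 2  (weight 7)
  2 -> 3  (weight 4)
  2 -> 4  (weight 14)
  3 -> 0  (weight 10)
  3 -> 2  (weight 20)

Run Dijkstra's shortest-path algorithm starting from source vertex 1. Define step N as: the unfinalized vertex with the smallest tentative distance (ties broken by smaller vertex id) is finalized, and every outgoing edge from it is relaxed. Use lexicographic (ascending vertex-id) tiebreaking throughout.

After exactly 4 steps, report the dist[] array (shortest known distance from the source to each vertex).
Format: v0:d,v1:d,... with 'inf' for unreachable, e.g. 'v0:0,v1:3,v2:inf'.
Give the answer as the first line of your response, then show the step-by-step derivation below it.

v0:21,v1:0,v2:7,v3:11,v4:21

step 1: dist = v0:inf,v1:0,v2:7,v3:inf,v4:inf
step 2: dist = v0:inf,v1:0,v2:7,v3:11,v4:21
step 3: dist = v0:21,v1:0,v2:7,v3:11,v4:21
step 4: dist = v0:21,v1:0,v2:7,v3:11,v4:21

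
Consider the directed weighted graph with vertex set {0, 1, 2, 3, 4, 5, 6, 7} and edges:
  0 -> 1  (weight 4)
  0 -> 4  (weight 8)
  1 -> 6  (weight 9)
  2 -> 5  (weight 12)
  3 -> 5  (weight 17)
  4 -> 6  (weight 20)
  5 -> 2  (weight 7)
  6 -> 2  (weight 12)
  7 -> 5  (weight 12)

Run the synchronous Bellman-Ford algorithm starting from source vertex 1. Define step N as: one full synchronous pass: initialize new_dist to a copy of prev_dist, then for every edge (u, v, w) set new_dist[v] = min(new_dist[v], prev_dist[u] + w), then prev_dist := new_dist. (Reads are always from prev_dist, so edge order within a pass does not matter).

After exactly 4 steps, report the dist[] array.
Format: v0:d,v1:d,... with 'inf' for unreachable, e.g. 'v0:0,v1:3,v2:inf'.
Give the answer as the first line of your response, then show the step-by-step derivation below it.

v0:inf,v1:0,v2:21,v3:inf,v4:inf,v5:33,v6:9,v7:inf

step 1: dist = v0:inf,v1:0,v2:inf,v3:inf,v4:inf,v5:inf,v6:9,v7:inf
step 2: dist = v0:inf,v1:0,v2:21,v3:inf,v4:inf,v5:inf,v6:9,v7:inf
step 3: dist = v0:inf,v1:0,v2:21,v3:inf,v4:inf,v5:33,v6:9,v7:inf
step 4: dist = v0:inf,v1:0,v2:21,v3:inf,v4:inf,v5:33,v6:9,v7:inf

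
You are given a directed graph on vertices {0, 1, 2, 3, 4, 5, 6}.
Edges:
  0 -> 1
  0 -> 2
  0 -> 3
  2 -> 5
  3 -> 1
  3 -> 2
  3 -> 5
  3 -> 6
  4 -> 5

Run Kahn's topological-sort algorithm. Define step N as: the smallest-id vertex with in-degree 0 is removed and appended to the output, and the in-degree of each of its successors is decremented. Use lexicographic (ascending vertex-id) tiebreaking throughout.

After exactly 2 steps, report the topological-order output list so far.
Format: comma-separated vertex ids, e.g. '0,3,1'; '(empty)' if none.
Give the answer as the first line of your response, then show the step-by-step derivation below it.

0,3

step 1: output 0; order=[0]; indeg=(0,1,1,0,0,3,1)
step 2: output 3; order=[0,3]; indeg=(0,0,0,0,0,2,0)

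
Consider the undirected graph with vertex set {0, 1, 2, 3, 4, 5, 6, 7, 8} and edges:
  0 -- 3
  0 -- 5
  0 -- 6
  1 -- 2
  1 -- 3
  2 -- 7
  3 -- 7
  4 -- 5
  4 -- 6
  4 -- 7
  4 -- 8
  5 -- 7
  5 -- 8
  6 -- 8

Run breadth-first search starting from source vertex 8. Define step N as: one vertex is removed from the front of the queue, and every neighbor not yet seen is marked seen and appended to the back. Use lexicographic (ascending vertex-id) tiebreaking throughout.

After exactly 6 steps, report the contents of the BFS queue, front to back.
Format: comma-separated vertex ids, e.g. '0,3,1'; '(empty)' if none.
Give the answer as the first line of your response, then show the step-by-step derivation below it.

2,3

step 1: dequeue 8; queue=[4,5,6]; order=8
step 2: dequeue 4; queue=[5,6,7]; order=8,4
step 3: dequeue 5; queue=[6,7,0]; order=8,4,5
step 4: dequeue 6; queue=[7,0]; order=8,4,5,6
step 5: dequeue 7; queue=[0,2,3]; order=8,4,5,6,7
step 6: dequeue 0; queue=[2,3]; order=8,4,5,6,7,0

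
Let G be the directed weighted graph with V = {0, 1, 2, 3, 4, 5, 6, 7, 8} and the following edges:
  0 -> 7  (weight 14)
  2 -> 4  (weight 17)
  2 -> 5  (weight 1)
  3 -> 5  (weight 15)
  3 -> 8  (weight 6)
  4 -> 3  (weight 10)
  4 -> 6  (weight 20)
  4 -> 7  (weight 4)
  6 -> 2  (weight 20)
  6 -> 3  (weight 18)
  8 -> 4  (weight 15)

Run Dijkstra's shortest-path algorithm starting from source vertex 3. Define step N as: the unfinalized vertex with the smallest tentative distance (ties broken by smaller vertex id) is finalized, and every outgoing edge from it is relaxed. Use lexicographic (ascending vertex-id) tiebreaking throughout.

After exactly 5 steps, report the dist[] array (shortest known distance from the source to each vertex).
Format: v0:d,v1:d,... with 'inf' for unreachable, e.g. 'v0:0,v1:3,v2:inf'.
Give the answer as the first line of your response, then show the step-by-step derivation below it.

v0:inf,v1:inf,v2:inf,v3:0,v4:21,v5:15,v6:41,v7:25,v8:6

step 1: dist = v0:inf,v1:inf,v2:inf,v3:0,v4:inf,v5:15,v6:inf,v7:inf,v8:6
step 2: dist = v0:inf,v1:inf,v2:inf,v3:0,v4:21,v5:15,v6:inf,v7:inf,v8:6
step 3: dist = v0:inf,v1:inf,v2:inf,v3:0,v4:21,v5:15,v6:inf,v7:inf,v8:6
step 4: dist = v0:inf,v1:inf,v2:inf,v3:0,v4:21,v5:15,v6:41,v7:25,v8:6
step 5: dist = v0:inf,v1:inf,v2:inf,v3:0,v4:21,v5:15,v6:41,v7:25,v8:6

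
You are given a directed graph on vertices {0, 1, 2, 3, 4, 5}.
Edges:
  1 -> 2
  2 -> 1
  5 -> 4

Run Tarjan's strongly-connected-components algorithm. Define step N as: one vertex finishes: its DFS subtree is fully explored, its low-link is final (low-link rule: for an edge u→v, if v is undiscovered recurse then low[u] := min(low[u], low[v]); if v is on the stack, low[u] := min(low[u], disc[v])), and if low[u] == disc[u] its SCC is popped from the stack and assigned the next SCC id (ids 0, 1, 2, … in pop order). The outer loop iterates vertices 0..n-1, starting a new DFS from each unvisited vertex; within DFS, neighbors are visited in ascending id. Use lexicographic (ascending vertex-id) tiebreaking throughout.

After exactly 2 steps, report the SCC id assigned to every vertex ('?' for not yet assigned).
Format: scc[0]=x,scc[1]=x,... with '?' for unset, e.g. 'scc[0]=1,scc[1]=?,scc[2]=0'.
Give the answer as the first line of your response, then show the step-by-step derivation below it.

scc[0]=0,scc[1]=?,scc[2]=?,scc[3]=?,scc[4]=?,scc[5]=?

step 1: low=(low[0]=0,low[1]=?,low[2]=?,low[3]=?,low[4]=?,low[5]=?); scc=(scc[0]=0,scc[1]=?,scc[2]=?,scc[3]=?,scc[4]=?,scc[5]=?)
step 2: low=(low[0]=0,low[1]=1,low[2]=1,low[3]=?,low[4]=?,low[5]=?); scc=(scc[0]=0,scc[1]=?,scc[2]=?,scc[3]=?,scc[4]=?,scc[5]=?)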